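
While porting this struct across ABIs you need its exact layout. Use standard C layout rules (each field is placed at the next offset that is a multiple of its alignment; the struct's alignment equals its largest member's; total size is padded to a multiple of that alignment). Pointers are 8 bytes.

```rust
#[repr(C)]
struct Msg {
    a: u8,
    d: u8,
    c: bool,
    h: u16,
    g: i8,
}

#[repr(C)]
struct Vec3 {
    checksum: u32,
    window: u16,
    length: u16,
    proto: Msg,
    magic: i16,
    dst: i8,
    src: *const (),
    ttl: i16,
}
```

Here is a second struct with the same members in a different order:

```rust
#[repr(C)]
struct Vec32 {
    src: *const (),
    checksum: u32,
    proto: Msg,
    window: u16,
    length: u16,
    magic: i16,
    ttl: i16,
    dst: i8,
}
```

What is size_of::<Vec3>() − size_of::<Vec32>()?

Msg: @0: a [1B, align 1] → 1; @1: d [1B, align 1] → 2; @2: c [1B, align 1] → 3; +1 pad (align 2); @4: h [2B, align 2] → 6; @6: g [1B, align 1] → 7; +1 tail pad (align 2); size 8, align 2
@0: checksum [4B, align 4] → 4
@4: window [2B, align 2] → 6
@6: length [2B, align 2] → 8
@8: proto [8B, align 2] → 16
@16: magic [2B, align 2] → 18
@18: dst [1B, align 1] → 19
+5 pad (align 8)
@24: src [8B, align 8] → 32
@32: ttl [2B, align 2] → 34
+6 tail pad (align 8)
size 40, align 8
— Vec32 —
@0: src [8B, align 8] → 8
@8: checksum [4B, align 4] → 12
@12: proto [8B, align 2] → 20
@20: window [2B, align 2] → 22
@22: length [2B, align 2] → 24
@24: magic [2B, align 2] → 26
@26: ttl [2B, align 2] → 28
@28: dst [1B, align 1] → 29
+3 tail pad (align 8)
size 32, align 8
40 − 32 = 8

8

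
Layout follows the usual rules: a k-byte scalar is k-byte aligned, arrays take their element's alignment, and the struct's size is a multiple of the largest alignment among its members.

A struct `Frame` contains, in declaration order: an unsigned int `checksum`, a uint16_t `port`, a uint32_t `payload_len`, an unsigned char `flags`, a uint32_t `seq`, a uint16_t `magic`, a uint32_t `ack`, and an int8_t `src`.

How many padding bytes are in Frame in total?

10

@0: checksum [4B, align 4] → 4
@4: port [2B, align 2] → 6
+2 pad (align 4)
@8: payload_len [4B, align 4] → 12
@12: flags [1B, align 1] → 13
+3 pad (align 4)
@16: seq [4B, align 4] → 20
@20: magic [2B, align 2] → 22
+2 pad (align 4)
@24: ack [4B, align 4] → 28
@28: src [1B, align 1] → 29
+3 tail pad (align 4)
size 32, align 4
data bytes 22, size 32 → padding 10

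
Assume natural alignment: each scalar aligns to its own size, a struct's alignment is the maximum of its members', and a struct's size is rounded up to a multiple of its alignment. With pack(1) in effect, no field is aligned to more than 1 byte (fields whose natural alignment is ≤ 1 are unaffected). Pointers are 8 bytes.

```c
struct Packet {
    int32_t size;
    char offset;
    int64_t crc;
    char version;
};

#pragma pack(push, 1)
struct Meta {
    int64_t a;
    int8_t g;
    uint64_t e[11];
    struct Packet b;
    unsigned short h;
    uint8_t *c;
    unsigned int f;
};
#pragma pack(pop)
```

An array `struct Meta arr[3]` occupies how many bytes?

405

Packet: size at 0 (size 4, align 4) → ends 4; offset at 4 (size 1, align 1) → ends 5; pad 3 to align 8 for crc; crc at 8 (size 8, align 8) → ends 16; version at 16 (size 1, align 1) → ends 17; tail pad 7 to reach multiple of 8; total 24 bytes, alignment 8
a at 0 (size 8, align 1) → ends 8
g at 8 (size 1, align 1) → ends 9
e at 9 (size 88, align 1) → ends 97
b at 97 (size 24, align 1) → ends 121
h at 121 (size 2, align 1) → ends 123
c at 123 (size 8, align 1) → ends 131
f at 131 (size 4, align 1) → ends 135
total 135 bytes, alignment 1
array of 3: 3 × 135 = 405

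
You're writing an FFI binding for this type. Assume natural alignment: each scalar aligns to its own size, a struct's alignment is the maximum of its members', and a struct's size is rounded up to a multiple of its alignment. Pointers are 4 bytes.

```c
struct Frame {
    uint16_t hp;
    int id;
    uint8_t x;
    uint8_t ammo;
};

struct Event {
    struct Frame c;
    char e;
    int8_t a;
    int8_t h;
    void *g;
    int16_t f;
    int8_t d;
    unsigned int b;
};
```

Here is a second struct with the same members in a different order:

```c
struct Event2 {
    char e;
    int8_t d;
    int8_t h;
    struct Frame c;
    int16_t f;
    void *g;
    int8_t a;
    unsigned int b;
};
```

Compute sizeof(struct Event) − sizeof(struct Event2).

Frame: 0..2  hp  (2B, 2-aligned); 2..4  -- padding (2B); 4..8  id  (4B, 4-aligned); 8..9  x  (1B, 1-aligned); 9..10  ammo  (1B, 1-aligned); 10..12  -- tail padding (2B); sizeof = 12, alignof = 4
0..12  c  (12B, 4-aligned)
12..13  e  (1B, 1-aligned)
13..14  a  (1B, 1-aligned)
14..15  h  (1B, 1-aligned)
15..16  -- padding (1B)
16..20  g  (4B, 4-aligned)
20..22  f  (2B, 2-aligned)
22..23  d  (1B, 1-aligned)
23..24  -- padding (1B)
24..28  b  (4B, 4-aligned)
sizeof = 28, alignof = 4
— Event2 —
0..1  e  (1B, 1-aligned)
1..2  d  (1B, 1-aligned)
2..3  h  (1B, 1-aligned)
3..4  -- padding (1B)
4..16  c  (12B, 4-aligned)
16..18  f  (2B, 2-aligned)
18..20  -- padding (2B)
20..24  g  (4B, 4-aligned)
24..25  a  (1B, 1-aligned)
25..28  -- padding (3B)
28..32  b  (4B, 4-aligned)
sizeof = 32, alignof = 4
28 − 32 = -4

-4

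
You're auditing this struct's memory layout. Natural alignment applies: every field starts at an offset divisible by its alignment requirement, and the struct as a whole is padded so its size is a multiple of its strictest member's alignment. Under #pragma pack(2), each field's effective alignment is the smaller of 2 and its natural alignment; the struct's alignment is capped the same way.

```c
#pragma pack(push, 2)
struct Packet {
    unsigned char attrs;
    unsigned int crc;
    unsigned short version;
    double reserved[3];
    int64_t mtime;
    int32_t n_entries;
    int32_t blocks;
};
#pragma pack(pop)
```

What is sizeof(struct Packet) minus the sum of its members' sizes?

0..1  attrs  (1B, 1-aligned)
1..2  -- padding (1B)
2..6  crc  (4B, 2-aligned)
6..8  version  (2B, 2-aligned)
8..32  reserved  (24B, 2-aligned)
32..40  mtime  (8B, 2-aligned)
40..44  n_entries  (4B, 2-aligned)
44..48  blocks  (4B, 2-aligned)
sizeof = 48, alignof = 2
data bytes 47, size 48 → padding 1

1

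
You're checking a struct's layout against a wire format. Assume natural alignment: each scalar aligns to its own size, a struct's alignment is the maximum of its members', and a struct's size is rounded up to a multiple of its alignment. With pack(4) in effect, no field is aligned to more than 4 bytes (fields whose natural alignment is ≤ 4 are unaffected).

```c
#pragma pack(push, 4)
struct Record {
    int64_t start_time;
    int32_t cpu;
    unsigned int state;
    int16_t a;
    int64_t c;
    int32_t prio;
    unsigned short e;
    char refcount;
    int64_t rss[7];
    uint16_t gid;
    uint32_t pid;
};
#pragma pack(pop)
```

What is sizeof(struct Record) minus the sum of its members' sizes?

0..8  start_time  (8B, 4-aligned)
8..12  cpu  (4B, 4-aligned)
12..16  state  (4B, 4-aligned)
16..18  a  (2B, 2-aligned)
18..20  -- padding (2B)
20..28  c  (8B, 4-aligned)
28..32  prio  (4B, 4-aligned)
32..34  e  (2B, 2-aligned)
34..35  refcount  (1B, 1-aligned)
35..36  -- padding (1B)
36..92  rss  (56B, 4-aligned)
92..94  gid  (2B, 2-aligned)
94..96  -- padding (2B)
96..100  pid  (4B, 4-aligned)
sizeof = 100, alignof = 4
data bytes 95, size 100 → padding 5

5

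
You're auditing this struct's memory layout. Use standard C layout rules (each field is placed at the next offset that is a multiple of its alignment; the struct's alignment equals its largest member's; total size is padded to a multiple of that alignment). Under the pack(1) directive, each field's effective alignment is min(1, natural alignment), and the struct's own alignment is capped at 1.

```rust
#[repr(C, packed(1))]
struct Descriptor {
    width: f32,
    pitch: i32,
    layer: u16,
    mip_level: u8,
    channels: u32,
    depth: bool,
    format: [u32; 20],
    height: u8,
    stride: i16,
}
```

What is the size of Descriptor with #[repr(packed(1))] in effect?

width at 0 (size 4, align 1) → ends 4
pitch at 4 (size 4, align 1) → ends 8
layer at 8 (size 2, align 1) → ends 10
mip_level at 10 (size 1, align 1) → ends 11
channels at 11 (size 4, align 1) → ends 15
depth at 15 (size 1, align 1) → ends 16
format at 16 (size 80, align 1) → ends 96
height at 96 (size 1, align 1) → ends 97
stride at 97 (size 2, align 1) → ends 99
total 99 bytes, alignment 1

99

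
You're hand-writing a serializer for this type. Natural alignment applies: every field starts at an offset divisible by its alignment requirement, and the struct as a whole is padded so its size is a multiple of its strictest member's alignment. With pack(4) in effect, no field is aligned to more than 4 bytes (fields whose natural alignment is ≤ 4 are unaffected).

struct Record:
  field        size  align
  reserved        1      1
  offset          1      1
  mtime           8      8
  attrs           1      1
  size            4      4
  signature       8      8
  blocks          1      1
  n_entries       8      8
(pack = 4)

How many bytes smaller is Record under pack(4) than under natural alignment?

natural layout:
  reserved at 0 (size 1, align 1) → ends 1
  offset at 1 (size 1, align 1) → ends 2
  pad 6 to align 8 for mtime
  mtime at 8 (size 8, align 8) → ends 16
  attrs at 16 (size 1, align 1) → ends 17
  pad 3 to align 4 for size
  size at 20 (size 4, align 4) → ends 24
  signature at 24 (size 8, align 8) → ends 32
  blocks at 32 (size 1, align 1) → ends 33
  pad 7 to align 8 for n_entries
  n_entries at 40 (size 8, align 8) → ends 48
  total 48 bytes, alignment 8
packed(4) layout:
  reserved at 0 (size 1, align 1) → ends 1
  offset at 1 (size 1, align 1) → ends 2
  pad 2 to align 4 for mtime
  mtime at 4 (size 8, align 4) → ends 12
  attrs at 12 (size 1, align 1) → ends 13
  pad 3 to align 4 for size
  size at 16 (size 4, align 4) → ends 20
  signature at 20 (size 8, align 4) → ends 28
  blocks at 28 (size 1, align 1) → ends 29
  pad 3 to align 4 for n_entries
  n_entries at 32 (size 8, align 4) → ends 40
  total 40 bytes, alignment 4
48 − 40 = 8

8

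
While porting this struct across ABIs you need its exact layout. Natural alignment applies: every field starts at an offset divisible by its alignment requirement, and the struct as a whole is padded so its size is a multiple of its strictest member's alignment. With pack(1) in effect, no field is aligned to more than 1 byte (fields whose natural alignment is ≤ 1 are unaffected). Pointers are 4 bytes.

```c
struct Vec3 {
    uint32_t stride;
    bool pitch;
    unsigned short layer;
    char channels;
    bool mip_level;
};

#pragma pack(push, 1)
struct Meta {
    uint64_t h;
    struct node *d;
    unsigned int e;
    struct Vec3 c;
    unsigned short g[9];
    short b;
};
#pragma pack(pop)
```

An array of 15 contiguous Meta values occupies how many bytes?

720

Vec3: @0: stride [4B, align 4] → 4; @4: pitch [1B, align 1] → 5; +1 pad (align 2); @6: layer [2B, align 2] → 8; @8: channels [1B, align 1] → 9; @9: mip_level [1B, align 1] → 10; +2 tail pad (align 4); size 12, align 4
@0: h [8B, align 1] → 8
@8: d [4B, align 1] → 12
@12: e [4B, align 1] → 16
@16: c [12B, align 1] → 28
@28: g [18B, align 1] → 46
@46: b [2B, align 1] → 48
size 48, align 1
array of 15: 15 × 48 = 720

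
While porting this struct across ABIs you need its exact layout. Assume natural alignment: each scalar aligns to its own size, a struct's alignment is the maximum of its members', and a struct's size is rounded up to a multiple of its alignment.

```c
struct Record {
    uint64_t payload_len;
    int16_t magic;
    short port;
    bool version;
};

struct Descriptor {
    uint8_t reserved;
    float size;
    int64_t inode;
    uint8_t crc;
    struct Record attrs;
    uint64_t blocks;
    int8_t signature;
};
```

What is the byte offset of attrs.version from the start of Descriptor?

Record: payload_len at 0 (size 8, align 8) → ends 8; magic at 8 (size 2, align 2) → ends 10; port at 10 (size 2, align 2) → ends 12; version at 12 (size 1, align 1) → ends 13; tail pad 3 to reach multiple of 8; total 16 bytes, alignment 8
reserved at 0 (size 1, align 1) → ends 1
pad 3 to align 4 for size
size at 4 (size 4, align 4) → ends 8
inode at 8 (size 8, align 8) → ends 16
crc at 16 (size 1, align 1) → ends 17
pad 7 to align 8 for attrs
attrs at 24 (size 16, align 8) → ends 40
within Record: version at 12
24 + 12 = 36

36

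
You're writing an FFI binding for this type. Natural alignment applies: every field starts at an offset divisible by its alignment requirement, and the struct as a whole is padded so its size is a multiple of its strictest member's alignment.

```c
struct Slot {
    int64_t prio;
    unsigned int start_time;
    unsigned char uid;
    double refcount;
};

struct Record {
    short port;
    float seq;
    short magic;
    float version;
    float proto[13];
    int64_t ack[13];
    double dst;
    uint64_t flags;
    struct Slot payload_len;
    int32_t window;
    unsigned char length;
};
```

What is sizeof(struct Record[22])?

4928

Slot: prio at 0 (size 8, align 8) → ends 8; start_time at 8 (size 4, align 4) → ends 12; uid at 12 (size 1, align 1) → ends 13; pad 3 to align 8 for refcount; refcount at 16 (size 8, align 8) → ends 24; total 24 bytes, alignment 8
port at 0 (size 2, align 2) → ends 2
pad 2 to align 4 for seq
seq at 4 (size 4, align 4) → ends 8
magic at 8 (size 2, align 2) → ends 10
pad 2 to align 4 for version
version at 12 (size 4, align 4) → ends 16
proto at 16 (size 52, align 4) → ends 68
pad 4 to align 8 for ack
ack at 72 (size 104, align 8) → ends 176
dst at 176 (size 8, align 8) → ends 184
flags at 184 (size 8, align 8) → ends 192
payload_len at 192 (size 24, align 8) → ends 216
window at 216 (size 4, align 4) → ends 220
length at 220 (size 1, align 1) → ends 221
tail pad 3 to reach multiple of 8
total 224 bytes, alignment 8
array of 22: 22 × 224 = 4928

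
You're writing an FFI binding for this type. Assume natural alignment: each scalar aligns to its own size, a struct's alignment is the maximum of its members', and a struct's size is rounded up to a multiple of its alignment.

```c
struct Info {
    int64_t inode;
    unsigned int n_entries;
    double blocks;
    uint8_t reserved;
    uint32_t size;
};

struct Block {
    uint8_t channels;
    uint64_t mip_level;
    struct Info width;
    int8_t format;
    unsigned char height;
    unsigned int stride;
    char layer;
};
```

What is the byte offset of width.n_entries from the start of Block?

Info: inode at 0 (size 8, align 8) → ends 8; n_entries at 8 (size 4, align 4) → ends 12; pad 4 to align 8 for blocks; blocks at 16 (size 8, align 8) → ends 24; reserved at 24 (size 1, align 1) → ends 25; pad 3 to align 4 for size; size at 28 (size 4, align 4) → ends 32; total 32 bytes, alignment 8
channels at 0 (size 1, align 1) → ends 1
pad 7 to align 8 for mip_level
mip_level at 8 (size 8, align 8) → ends 16
width at 16 (size 32, align 8) → ends 48
within Info: n_entries at 8
16 + 8 = 24

24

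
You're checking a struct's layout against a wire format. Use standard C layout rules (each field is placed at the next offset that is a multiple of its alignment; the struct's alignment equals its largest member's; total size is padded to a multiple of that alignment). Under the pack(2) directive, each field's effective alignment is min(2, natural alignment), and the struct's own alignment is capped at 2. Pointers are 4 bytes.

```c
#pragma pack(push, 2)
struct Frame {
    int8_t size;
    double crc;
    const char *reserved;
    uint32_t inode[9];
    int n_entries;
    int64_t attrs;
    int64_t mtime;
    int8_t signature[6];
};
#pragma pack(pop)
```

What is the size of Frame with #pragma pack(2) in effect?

76

0..1  size  (1B, 1-aligned)
1..2  -- padding (1B)
2..10  crc  (8B, 2-aligned)
10..14  reserved  (4B, 2-aligned)
14..50  inode  (36B, 2-aligned)
50..54  n_entries  (4B, 2-aligned)
54..62  attrs  (8B, 2-aligned)
62..70  mtime  (8B, 2-aligned)
70..76  signature  (6B, 1-aligned)
sizeof = 76, alignof = 2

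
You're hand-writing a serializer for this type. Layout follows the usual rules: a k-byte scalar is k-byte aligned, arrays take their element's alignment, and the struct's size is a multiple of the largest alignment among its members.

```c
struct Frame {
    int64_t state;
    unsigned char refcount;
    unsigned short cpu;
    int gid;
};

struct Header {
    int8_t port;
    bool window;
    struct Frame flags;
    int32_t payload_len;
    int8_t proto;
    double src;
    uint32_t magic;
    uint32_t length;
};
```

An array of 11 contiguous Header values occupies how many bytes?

528

Frame: 0..8  state  (8B, 8-aligned); 8..9  refcount  (1B, 1-aligned); 9..10  -- padding (1B); 10..12  cpu  (2B, 2-aligned); 12..16  gid  (4B, 4-aligned); sizeof = 16, alignof = 8
0..1  port  (1B, 1-aligned)
1..2  window  (1B, 1-aligned)
2..8  -- padding (6B)
8..24  flags  (16B, 8-aligned)
24..28  payload_len  (4B, 4-aligned)
28..29  proto  (1B, 1-aligned)
29..32  -- padding (3B)
32..40  src  (8B, 8-aligned)
40..44  magic  (4B, 4-aligned)
44..48  length  (4B, 4-aligned)
sizeof = 48, alignof = 8
array of 11: 11 × 48 = 528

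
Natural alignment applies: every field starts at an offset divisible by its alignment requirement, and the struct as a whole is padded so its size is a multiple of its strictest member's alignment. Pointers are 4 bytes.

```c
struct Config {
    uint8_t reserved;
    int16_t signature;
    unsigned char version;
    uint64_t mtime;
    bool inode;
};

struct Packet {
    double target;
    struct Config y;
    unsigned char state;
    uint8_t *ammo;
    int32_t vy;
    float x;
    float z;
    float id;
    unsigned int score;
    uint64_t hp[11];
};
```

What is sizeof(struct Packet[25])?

Config: reserved at 0 (size 1, align 1) → ends 1; pad 1 to align 2 for signature; signature at 2 (size 2, align 2) → ends 4; version at 4 (size 1, align 1) → ends 5; pad 3 to align 8 for mtime; mtime at 8 (size 8, align 8) → ends 16; inode at 16 (size 1, align 1) → ends 17; tail pad 7 to reach multiple of 8; total 24 bytes, alignment 8
target at 0 (size 8, align 8) → ends 8
y at 8 (size 24, align 8) → ends 32
state at 32 (size 1, align 1) → ends 33
pad 3 to align 4 for ammo
ammo at 36 (size 4, align 4) → ends 40
vy at 40 (size 4, align 4) → ends 44
x at 44 (size 4, align 4) → ends 48
z at 48 (size 4, align 4) → ends 52
id at 52 (size 4, align 4) → ends 56
score at 56 (size 4, align 4) → ends 60
pad 4 to align 8 for hp
hp at 64 (size 88, align 8) → ends 152
total 152 bytes, alignment 8
array of 25: 25 × 152 = 3800

3800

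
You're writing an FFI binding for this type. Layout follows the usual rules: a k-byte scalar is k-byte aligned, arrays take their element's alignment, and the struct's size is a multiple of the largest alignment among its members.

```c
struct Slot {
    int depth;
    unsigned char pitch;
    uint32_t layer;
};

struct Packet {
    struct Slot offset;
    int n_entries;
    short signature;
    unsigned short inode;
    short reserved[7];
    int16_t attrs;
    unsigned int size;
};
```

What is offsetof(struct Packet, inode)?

18

Slot: @0: depth [4B, align 4] → 4; @4: pitch [1B, align 1] → 5; +3 pad (align 4); @8: layer [4B, align 4] → 12; size 12, align 4
@0: offset [12B, align 4] → 12
@12: n_entries [4B, align 4] → 16
@16: signature [2B, align 2] → 18
@18: inode [2B, align 2] → 20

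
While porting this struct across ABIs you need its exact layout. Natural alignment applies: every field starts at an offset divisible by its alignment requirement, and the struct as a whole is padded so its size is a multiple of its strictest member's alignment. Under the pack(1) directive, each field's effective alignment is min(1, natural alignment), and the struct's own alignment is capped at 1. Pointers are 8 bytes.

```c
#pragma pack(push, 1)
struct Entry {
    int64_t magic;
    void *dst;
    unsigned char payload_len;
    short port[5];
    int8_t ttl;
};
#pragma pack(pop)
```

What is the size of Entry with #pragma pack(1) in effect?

0..8  magic  (8B, 1-aligned)
8..16  dst  (8B, 1-aligned)
16..17  payload_len  (1B, 1-aligned)
17..27  port  (10B, 1-aligned)
27..28  ttl  (1B, 1-aligned)
sizeof = 28, alignof = 1

28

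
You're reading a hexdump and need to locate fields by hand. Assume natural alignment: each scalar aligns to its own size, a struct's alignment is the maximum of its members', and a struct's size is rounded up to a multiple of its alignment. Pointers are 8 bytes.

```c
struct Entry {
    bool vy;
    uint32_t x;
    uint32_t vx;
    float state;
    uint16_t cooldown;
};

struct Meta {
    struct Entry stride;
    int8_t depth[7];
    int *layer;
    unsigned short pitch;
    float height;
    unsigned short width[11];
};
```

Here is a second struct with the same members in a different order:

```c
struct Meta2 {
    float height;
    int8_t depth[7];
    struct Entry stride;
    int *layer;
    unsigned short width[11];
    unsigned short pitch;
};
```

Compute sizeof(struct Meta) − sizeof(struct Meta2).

8

Entry: @0: vy [1B, align 1] → 1; +3 pad (align 4); @4: x [4B, align 4] → 8; @8: vx [4B, align 4] → 12; @12: state [4B, align 4] → 16; @16: cooldown [2B, align 2] → 18; +2 tail pad (align 4); size 20, align 4
@0: stride [20B, align 4] → 20
@20: depth [7B, align 1] → 27
+5 pad (align 8)
@32: layer [8B, align 8] → 40
@40: pitch [2B, align 2] → 42
+2 pad (align 4)
@44: height [4B, align 4] → 48
@48: width [22B, align 2] → 70
+2 tail pad (align 8)
size 72, align 8
— Meta2 —
@0: height [4B, align 4] → 4
@4: depth [7B, align 1] → 11
+1 pad (align 4)
@12: stride [20B, align 4] → 32
@32: layer [8B, align 8] → 40
@40: width [22B, align 2] → 62
@62: pitch [2B, align 2] → 64
size 64, align 8
72 − 64 = 8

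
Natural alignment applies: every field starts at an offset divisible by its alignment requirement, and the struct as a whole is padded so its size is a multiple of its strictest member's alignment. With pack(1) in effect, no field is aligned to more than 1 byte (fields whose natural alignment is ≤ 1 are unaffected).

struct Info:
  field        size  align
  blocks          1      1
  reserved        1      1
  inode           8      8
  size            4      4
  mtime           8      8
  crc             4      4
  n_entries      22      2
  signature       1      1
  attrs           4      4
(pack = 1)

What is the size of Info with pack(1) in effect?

@0: blocks [1B, align 1] → 1
@1: reserved [1B, align 1] → 2
@2: inode [8B, align 1] → 10
@10: size [4B, align 1] → 14
@14: mtime [8B, align 1] → 22
@22: crc [4B, align 1] → 26
@26: n_entries [22B, align 1] → 48
@48: signature [1B, align 1] → 49
@49: attrs [4B, align 1] → 53
size 53, align 1

53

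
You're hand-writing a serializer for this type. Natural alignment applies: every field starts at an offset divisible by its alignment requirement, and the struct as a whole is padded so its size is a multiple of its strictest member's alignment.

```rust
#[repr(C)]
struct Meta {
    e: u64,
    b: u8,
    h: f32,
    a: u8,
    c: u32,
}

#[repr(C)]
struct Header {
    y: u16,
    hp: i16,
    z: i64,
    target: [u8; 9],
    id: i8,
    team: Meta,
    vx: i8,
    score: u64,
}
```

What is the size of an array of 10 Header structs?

Meta: 0..8  e  (8B, 8-aligned); 8..9  b  (1B, 1-aligned); 9..12  -- padding (3B); 12..16  h  (4B, 4-aligned); 16..17  a  (1B, 1-aligned); 17..20  -- padding (3B); 20..24  c  (4B, 4-aligned); sizeof = 24, alignof = 8
0..2  y  (2B, 2-aligned)
2..4  hp  (2B, 2-aligned)
4..8  -- padding (4B)
8..16  z  (8B, 8-aligned)
16..25  target  (9B, 1-aligned)
25..26  id  (1B, 1-aligned)
26..32  -- padding (6B)
32..56  team  (24B, 8-aligned)
56..57  vx  (1B, 1-aligned)
57..64  -- padding (7B)
64..72  score  (8B, 8-aligned)
sizeof = 72, alignof = 8
array of 10: 10 × 72 = 720

720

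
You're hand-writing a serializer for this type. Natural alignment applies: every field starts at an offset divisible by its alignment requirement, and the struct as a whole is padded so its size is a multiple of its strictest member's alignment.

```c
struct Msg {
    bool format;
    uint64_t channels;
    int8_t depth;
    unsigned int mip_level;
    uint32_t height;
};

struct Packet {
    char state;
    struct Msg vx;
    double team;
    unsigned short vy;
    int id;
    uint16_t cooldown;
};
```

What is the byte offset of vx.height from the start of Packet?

32

Msg: format at 0 (size 1, align 1) → ends 1; pad 7 to align 8 for channels; channels at 8 (size 8, align 8) → ends 16; depth at 16 (size 1, align 1) → ends 17; pad 3 to align 4 for mip_level; mip_level at 20 (size 4, align 4) → ends 24; height at 24 (size 4, align 4) → ends 28; tail pad 4 to reach multiple of 8; total 32 bytes, alignment 8
state at 0 (size 1, align 1) → ends 1
pad 7 to align 8 for vx
vx at 8 (size 32, align 8) → ends 40
within Msg: height at 24
8 + 24 = 32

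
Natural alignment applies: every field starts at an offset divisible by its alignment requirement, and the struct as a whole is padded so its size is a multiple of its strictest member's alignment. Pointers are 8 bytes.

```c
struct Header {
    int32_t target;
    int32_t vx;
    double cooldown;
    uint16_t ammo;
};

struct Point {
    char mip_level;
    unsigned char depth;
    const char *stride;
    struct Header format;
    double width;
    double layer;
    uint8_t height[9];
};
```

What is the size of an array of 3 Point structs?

Header: 0..4  target  (4B, 4-aligned); 4..8  vx  (4B, 4-aligned); 8..16  cooldown  (8B, 8-aligned); 16..18  ammo  (2B, 2-aligned); 18..24  -- tail padding (6B); sizeof = 24, alignof = 8
0..1  mip_level  (1B, 1-aligned)
1..2  depth  (1B, 1-aligned)
2..8  -- padding (6B)
8..16  stride  (8B, 8-aligned)
16..40  format  (24B, 8-aligned)
40..48  width  (8B, 8-aligned)
48..56  layer  (8B, 8-aligned)
56..65  height  (9B, 1-aligned)
65..72  -- tail padding (7B)
sizeof = 72, alignof = 8
array of 3: 3 × 72 = 216

216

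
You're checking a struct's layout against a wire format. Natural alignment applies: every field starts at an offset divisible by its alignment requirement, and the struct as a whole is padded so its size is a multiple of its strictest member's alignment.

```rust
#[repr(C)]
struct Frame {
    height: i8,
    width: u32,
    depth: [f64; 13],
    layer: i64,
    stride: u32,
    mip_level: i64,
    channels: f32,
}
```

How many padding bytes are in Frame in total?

@0: height [1B, align 1] → 1
+3 pad (align 4)
@4: width [4B, align 4] → 8
@8: depth [104B, align 8] → 112
@112: layer [8B, align 8] → 120
@120: stride [4B, align 4] → 124
+4 pad (align 8)
@128: mip_level [8B, align 8] → 136
@136: channels [4B, align 4] → 140
+4 tail pad (align 8)
size 144, align 8
data bytes 133, size 144 → padding 11

11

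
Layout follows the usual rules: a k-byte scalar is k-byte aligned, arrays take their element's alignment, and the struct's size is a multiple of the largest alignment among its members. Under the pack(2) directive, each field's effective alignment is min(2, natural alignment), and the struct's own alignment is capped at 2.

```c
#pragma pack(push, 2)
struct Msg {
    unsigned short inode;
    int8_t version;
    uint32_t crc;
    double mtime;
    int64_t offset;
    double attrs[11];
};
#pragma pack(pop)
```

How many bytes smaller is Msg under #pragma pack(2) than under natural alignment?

0

natural layout:
  inode at 0 (size 2, align 2) → ends 2
  version at 2 (size 1, align 1) → ends 3
  pad 1 to align 4 for crc
  crc at 4 (size 4, align 4) → ends 8
  mtime at 8 (size 8, align 8) → ends 16
  offset at 16 (size 8, align 8) → ends 24
  attrs at 24 (size 88, align 8) → ends 112
  total 112 bytes, alignment 8
packed(2) layout:
  inode at 0 (size 2, align 2) → ends 2
  version at 2 (size 1, align 1) → ends 3
  pad 1 to align 2 for crc
  crc at 4 (size 4, align 2) → ends 8
  mtime at 8 (size 8, align 2) → ends 16
  offset at 16 (size 8, align 2) → ends 24
  attrs at 24 (size 88, align 2) → ends 112
  total 112 bytes, alignment 2
112 − 112 = 0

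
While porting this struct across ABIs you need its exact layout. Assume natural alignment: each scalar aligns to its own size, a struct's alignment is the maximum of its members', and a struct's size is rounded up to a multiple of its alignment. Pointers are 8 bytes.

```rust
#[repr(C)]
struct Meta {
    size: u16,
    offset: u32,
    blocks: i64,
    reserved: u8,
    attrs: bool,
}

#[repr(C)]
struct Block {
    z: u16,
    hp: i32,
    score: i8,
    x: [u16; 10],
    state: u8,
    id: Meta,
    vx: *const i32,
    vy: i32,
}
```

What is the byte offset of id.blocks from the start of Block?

Meta: 0..2  size  (2B, 2-aligned); 2..4  -- padding (2B); 4..8  offset  (4B, 4-aligned); 8..16  blocks  (8B, 8-aligned); 16..17  reserved  (1B, 1-aligned); 17..18  attrs  (1B, 1-aligned); 18..24  -- tail padding (6B); sizeof = 24, alignof = 8
0..2  z  (2B, 2-aligned)
2..4  -- padding (2B)
4..8  hp  (4B, 4-aligned)
8..9  score  (1B, 1-aligned)
9..10  -- padding (1B)
10..30  x  (20B, 2-aligned)
30..31  state  (1B, 1-aligned)
31..32  -- padding (1B)
32..56  id  (24B, 8-aligned)
within Meta: blocks at 8
32 + 8 = 40

40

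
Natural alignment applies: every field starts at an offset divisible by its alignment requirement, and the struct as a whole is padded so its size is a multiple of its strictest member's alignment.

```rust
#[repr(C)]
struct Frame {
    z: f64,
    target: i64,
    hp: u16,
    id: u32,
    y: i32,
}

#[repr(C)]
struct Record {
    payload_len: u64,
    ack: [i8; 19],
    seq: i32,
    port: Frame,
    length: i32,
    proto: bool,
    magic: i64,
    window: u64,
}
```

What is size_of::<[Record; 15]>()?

Frame: @0: z [8B, align 8] → 8; @8: target [8B, align 8] → 16; @16: hp [2B, align 2] → 18; +2 pad (align 4); @20: id [4B, align 4] → 24; @24: y [4B, align 4] → 28; +4 tail pad (align 8); size 32, align 8
@0: payload_len [8B, align 8] → 8
@8: ack [19B, align 1] → 27
+1 pad (align 4)
@28: seq [4B, align 4] → 32
@32: port [32B, align 8] → 64
@64: length [4B, align 4] → 68
@68: proto [1B, align 1] → 69
+3 pad (align 8)
@72: magic [8B, align 8] → 80
@80: window [8B, align 8] → 88
size 88, align 8
array of 15: 15 × 88 = 1320

1320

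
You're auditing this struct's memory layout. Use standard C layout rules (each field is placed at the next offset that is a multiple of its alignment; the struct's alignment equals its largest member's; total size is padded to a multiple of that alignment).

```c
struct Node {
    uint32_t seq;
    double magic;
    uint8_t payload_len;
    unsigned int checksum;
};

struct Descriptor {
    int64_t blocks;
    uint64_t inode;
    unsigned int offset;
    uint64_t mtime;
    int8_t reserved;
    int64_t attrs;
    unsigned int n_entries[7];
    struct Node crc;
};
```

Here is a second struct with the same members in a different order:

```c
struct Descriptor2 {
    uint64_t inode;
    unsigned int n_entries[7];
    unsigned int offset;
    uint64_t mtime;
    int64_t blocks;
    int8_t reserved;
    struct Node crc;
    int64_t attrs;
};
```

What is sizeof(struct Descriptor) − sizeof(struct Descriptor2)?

8

Node: seq at 0 (size 4, align 4) → ends 4; pad 4 to align 8 for magic; magic at 8 (size 8, align 8) → ends 16; payload_len at 16 (size 1, align 1) → ends 17; pad 3 to align 4 for checksum; checksum at 20 (size 4, align 4) → ends 24; total 24 bytes, alignment 8
blocks at 0 (size 8, align 8) → ends 8
inode at 8 (size 8, align 8) → ends 16
offset at 16 (size 4, align 4) → ends 20
pad 4 to align 8 for mtime
mtime at 24 (size 8, align 8) → ends 32
reserved at 32 (size 1, align 1) → ends 33
pad 7 to align 8 for attrs
attrs at 40 (size 8, align 8) → ends 48
n_entries at 48 (size 28, align 4) → ends 76
pad 4 to align 8 for crc
crc at 80 (size 24, align 8) → ends 104
total 104 bytes, alignment 8
— Descriptor2 —
inode at 0 (size 8, align 8) → ends 8
n_entries at 8 (size 28, align 4) → ends 36
offset at 36 (size 4, align 4) → ends 40
mtime at 40 (size 8, align 8) → ends 48
blocks at 48 (size 8, align 8) → ends 56
reserved at 56 (size 1, align 1) → ends 57
pad 7 to align 8 for crc
crc at 64 (size 24, align 8) → ends 88
attrs at 88 (size 8, align 8) → ends 96
total 96 bytes, alignment 8
104 − 96 = 8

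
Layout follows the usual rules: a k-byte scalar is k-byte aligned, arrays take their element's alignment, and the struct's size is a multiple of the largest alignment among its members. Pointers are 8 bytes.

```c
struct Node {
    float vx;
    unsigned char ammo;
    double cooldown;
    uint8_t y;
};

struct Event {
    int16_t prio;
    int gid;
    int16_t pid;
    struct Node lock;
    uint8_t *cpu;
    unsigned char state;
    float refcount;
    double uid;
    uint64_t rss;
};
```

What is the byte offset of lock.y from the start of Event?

32

Node: vx at 0 (size 4, align 4) → ends 4; ammo at 4 (size 1, align 1) → ends 5; pad 3 to align 8 for cooldown; cooldown at 8 (size 8, align 8) → ends 16; y at 16 (size 1, align 1) → ends 17; tail pad 7 to reach multiple of 8; total 24 bytes, alignment 8
prio at 0 (size 2, align 2) → ends 2
pad 2 to align 4 for gid
gid at 4 (size 4, align 4) → ends 8
pid at 8 (size 2, align 2) → ends 10
pad 6 to align 8 for lock
lock at 16 (size 24, align 8) → ends 40
within Node: y at 16
16 + 16 = 32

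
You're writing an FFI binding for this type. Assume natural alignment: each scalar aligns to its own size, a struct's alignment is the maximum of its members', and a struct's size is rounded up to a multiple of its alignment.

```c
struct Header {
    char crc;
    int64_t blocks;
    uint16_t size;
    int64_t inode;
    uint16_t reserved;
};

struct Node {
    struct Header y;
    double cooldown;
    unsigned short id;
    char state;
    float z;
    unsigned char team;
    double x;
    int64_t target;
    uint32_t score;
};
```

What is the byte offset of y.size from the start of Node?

16

Header: 0..1  crc  (1B, 1-aligned); 1..8  -- padding (7B); 8..16  blocks  (8B, 8-aligned); 16..18  size  (2B, 2-aligned); 18..24  -- padding (6B); 24..32  inode  (8B, 8-aligned); 32..34  reserved  (2B, 2-aligned); 34..40  -- tail padding (6B); sizeof = 40, alignof = 8
0..40  y  (40B, 8-aligned)
within Header: size at 16
0 + 16 = 16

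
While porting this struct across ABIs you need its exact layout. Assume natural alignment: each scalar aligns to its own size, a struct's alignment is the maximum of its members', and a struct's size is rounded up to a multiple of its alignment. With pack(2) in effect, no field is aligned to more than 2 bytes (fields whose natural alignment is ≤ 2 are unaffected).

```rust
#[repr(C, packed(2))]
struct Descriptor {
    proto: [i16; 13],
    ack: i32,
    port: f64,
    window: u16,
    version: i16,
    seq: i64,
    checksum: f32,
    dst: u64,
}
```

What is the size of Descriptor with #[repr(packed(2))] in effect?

62

proto at 0 (size 26, align 2) → ends 26
ack at 26 (size 4, align 2) → ends 30
port at 30 (size 8, align 2) → ends 38
window at 38 (size 2, align 2) → ends 40
version at 40 (size 2, align 2) → ends 42
seq at 42 (size 8, align 2) → ends 50
checksum at 50 (size 4, align 2) → ends 54
dst at 54 (size 8, align 2) → ends 62
total 62 bytes, alignment 2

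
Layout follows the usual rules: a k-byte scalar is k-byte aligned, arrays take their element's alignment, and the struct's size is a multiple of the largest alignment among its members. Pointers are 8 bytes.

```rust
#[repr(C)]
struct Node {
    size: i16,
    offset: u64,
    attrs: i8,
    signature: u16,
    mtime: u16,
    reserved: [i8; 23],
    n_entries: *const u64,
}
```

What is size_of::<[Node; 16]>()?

896

size at 0 (size 2, align 2) → ends 2
pad 6 to align 8 for offset
offset at 8 (size 8, align 8) → ends 16
attrs at 16 (size 1, align 1) → ends 17
pad 1 to align 2 for signature
signature at 18 (size 2, align 2) → ends 20
mtime at 20 (size 2, align 2) → ends 22
reserved at 22 (size 23, align 1) → ends 45
pad 3 to align 8 for n_entries
n_entries at 48 (size 8, align 8) → ends 56
total 56 bytes, alignment 8
array of 16: 16 × 56 = 896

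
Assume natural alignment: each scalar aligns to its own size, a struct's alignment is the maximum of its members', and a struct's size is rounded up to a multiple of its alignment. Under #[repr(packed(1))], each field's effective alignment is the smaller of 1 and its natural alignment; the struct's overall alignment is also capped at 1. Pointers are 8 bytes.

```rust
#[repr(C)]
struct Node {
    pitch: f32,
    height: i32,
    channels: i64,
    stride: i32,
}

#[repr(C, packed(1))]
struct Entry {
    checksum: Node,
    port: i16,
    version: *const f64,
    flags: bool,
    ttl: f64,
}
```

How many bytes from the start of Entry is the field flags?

34

Node: @0: pitch [4B, align 4] → 4; @4: height [4B, align 4] → 8; @8: channels [8B, align 8] → 16; @16: stride [4B, align 4] → 20; +4 tail pad (align 8); size 24, align 8
@0: checksum [24B, align 1] → 24
@24: port [2B, align 1] → 26
@26: version [8B, align 1] → 34
@34: flags [1B, align 1] → 35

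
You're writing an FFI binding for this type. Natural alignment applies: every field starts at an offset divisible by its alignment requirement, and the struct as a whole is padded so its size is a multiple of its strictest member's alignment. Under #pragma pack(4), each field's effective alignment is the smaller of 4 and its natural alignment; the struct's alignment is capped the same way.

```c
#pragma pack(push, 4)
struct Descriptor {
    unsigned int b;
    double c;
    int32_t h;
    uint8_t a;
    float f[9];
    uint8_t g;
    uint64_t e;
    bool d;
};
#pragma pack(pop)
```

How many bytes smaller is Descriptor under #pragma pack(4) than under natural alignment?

natural layout:
  0..4  b  (4B, 4-aligned)
  4..8  -- padding (4B)
  8..16  c  (8B, 8-aligned)
  16..20  h  (4B, 4-aligned)
  20..21  a  (1B, 1-aligned)
  21..24  -- padding (3B)
  24..60  f  (36B, 4-aligned)
  60..61  g  (1B, 1-aligned)
  61..64  -- padding (3B)
  64..72  e  (8B, 8-aligned)
  72..73  d  (1B, 1-aligned)
  73..80  -- tail padding (7B)
  sizeof = 80, alignof = 8
packed(4) layout:
  0..4  b  (4B, 4-aligned)
  4..12  c  (8B, 4-aligned)
  12..16  h  (4B, 4-aligned)
  16..17  a  (1B, 1-aligned)
  17..20  -- padding (3B)
  20..56  f  (36B, 4-aligned)
  56..57  g  (1B, 1-aligned)
  57..60  -- padding (3B)
  60..68  e  (8B, 4-aligned)
  68..69  d  (1B, 1-aligned)
  69..72  -- tail padding (3B)
  sizeof = 72, alignof = 4
80 − 72 = 8

8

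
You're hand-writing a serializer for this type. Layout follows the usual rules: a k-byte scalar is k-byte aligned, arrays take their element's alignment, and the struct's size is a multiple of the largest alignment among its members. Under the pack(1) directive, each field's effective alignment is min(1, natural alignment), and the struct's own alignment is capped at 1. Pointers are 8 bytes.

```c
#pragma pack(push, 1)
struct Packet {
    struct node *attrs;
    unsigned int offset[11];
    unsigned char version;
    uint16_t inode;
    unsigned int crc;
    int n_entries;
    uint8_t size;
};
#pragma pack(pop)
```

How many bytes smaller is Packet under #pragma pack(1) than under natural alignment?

8

natural layout:
  @0: attrs [8B, align 8] → 8
  @8: offset [44B, align 4] → 52
  @52: version [1B, align 1] → 53
  +1 pad (align 2)
  @54: inode [2B, align 2] → 56
  @56: crc [4B, align 4] → 60
  @60: n_entries [4B, align 4] → 64
  @64: size [1B, align 1] → 65
  +7 tail pad (align 8)
  size 72, align 8
packed(1) layout:
  @0: attrs [8B, align 1] → 8
  @8: offset [44B, align 1] → 52
  @52: version [1B, align 1] → 53
  @53: inode [2B, align 1] → 55
  @55: crc [4B, align 1] → 59
  @59: n_entries [4B, align 1] → 63
  @63: size [1B, align 1] → 64
  size 64, align 1
72 − 64 = 8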